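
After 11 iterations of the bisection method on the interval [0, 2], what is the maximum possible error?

Bisection error bound: |error| ≤ (b-a)/2^n
|error| ≤ (2 - 0)/2^11 = 2/2^11
|error| ≤ 0.0009765625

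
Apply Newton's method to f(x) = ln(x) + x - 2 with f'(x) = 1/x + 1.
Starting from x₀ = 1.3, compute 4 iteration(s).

f(x) = ln(x) + x - 2
f'(x) = 1/x + 1
x₀ = 1.3

Newton-Raphson formula: x_{n+1} = x_n - f(x_n)/f'(x_n)

Iteration 1:
  f(1.300000) = -0.437636
  f'(1.300000) = 1.769231
  x_1 = 1.300000 - (-0.437636)/1.769231 = 1.547359
Iteration 2:
  f(1.547359) = -0.016091
  f'(1.547359) = 1.646262
  x_2 = 1.547359 - (-0.016091)/1.646262 = 1.557134
Iteration 3:
  f(1.557134) = -0.000020
  f'(1.557134) = 1.642206
  x_3 = 1.557134 - (-0.000020)/1.642206 = 1.557146
Iteration 4:
  f(1.557146) = 0.000000
  f'(1.557146) = 1.642201
  x_4 = 1.557146 - 0.000000/1.642201 = 1.557146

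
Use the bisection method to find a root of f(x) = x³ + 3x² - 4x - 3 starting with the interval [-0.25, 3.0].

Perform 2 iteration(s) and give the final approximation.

f(x) = x³ + 3x² - 4x - 3
Initial interval: [-0.25, 3.0]

Iteration 1:
  c_1 = (-0.250000 + 3.000000)/2 = 1.375000
  f(c_1) = f(1.375000) = -0.228516
  f(a) × f(c) ≥ 0, new interval: [1.375000, 3.000000]
Iteration 2:
  c_2 = (1.375000 + 3.000000)/2 = 2.187500
  f(c_2) = f(2.187500) = 13.072998
  f(a) × f(c) < 0, new interval: [1.375000, 2.187500]

After 2 iteration(s), the approximation is c_2 = 2.187500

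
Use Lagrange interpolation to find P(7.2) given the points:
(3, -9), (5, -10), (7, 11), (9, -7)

Lagrange interpolation formula:
P(x) = Σ yᵢ × Lᵢ(x)
where Lᵢ(x) = Π_{j≠i} (x - xⱼ)/(xᵢ - xⱼ)

L_0(7.2) = (7.2 - 5)/(3 - 5) × (7.2 - 7)/(3 - 7) × (7.2 - 9)/(3 - 9) = 0.016500
L_1(7.2) = (7.2 - 3)/(5 - 3) × (7.2 - 7)/(5 - 7) × (7.2 - 9)/(5 - 9) = -0.094500
L_2(7.2) = (7.2 - 3)/(7 - 3) × (7.2 - 5)/(7 - 5) × (7.2 - 9)/(7 - 9) = 1.039500
L_3(7.2) = (7.2 - 3)/(9 - 3) × (7.2 - 5)/(9 - 5) × (7.2 - 7)/(9 - 7) = 0.038500

P(7.2) = (-9)×L_0(7.2) + (-10)×L_1(7.2) + 11×L_2(7.2) + (-7)×L_3(7.2)
P(7.2) = 11.961500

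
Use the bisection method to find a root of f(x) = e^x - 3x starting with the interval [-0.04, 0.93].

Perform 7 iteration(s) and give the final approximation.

f(x) = e^x - 3x
Initial interval: [-0.04, 0.93]

Iteration 1:
  c_1 = (-0.040000 + 0.930000)/2 = 0.445000
  f(c_1) = f(0.445000) = 0.225490
  f(a) × f(c) ≥ 0, new interval: [0.445000, 0.930000]
Iteration 2:
  c_2 = (0.445000 + 0.930000)/2 = 0.687500
  f(c_2) = f(0.687500) = -0.073763
  f(a) × f(c) < 0, new interval: [0.445000, 0.687500]
Iteration 3:
  c_3 = (0.445000 + 0.687500)/2 = 0.566250
  f(c_3) = f(0.566250) = 0.062898
  f(a) × f(c) ≥ 0, new interval: [0.566250, 0.687500]
Iteration 4:
  c_4 = (0.566250 + 0.687500)/2 = 0.626875
  f(c_4) = f(0.626875) = -0.008873
  f(a) × f(c) < 0, new interval: [0.566250, 0.626875]
Iteration 5:
  c_5 = (0.566250 + 0.626875)/2 = 0.596563
  f(c_5) = f(0.596563) = 0.026179
  f(a) × f(c) ≥ 0, new interval: [0.596563, 0.626875]
Iteration 6:
  c_6 = (0.596563 + 0.626875)/2 = 0.611719
  f(c_6) = f(0.611719) = 0.008441
  f(a) × f(c) ≥ 0, new interval: [0.611719, 0.626875]
Iteration 7:
  c_7 = (0.611719 + 0.626875)/2 = 0.619297
  f(c_7) = f(0.619297) = -0.000269
  f(a) × f(c) < 0, new interval: [0.611719, 0.619297]

After 7 iteration(s), the approximation is c_7 = 0.619297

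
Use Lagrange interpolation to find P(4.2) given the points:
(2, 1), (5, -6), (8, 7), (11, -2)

Lagrange interpolation formula:
P(x) = Σ yᵢ × Lᵢ(x)
where Lᵢ(x) = Π_{j≠i} (x - xⱼ)/(xᵢ - xⱼ)

L_0(4.2) = (4.2 - 5)/(2 - 5) × (4.2 - 8)/(2 - 8) × (4.2 - 11)/(2 - 11) = 0.127605
L_1(4.2) = (4.2 - 2)/(5 - 2) × (4.2 - 8)/(5 - 8) × (4.2 - 11)/(5 - 11) = 1.052741
L_2(4.2) = (4.2 - 2)/(8 - 2) × (4.2 - 5)/(8 - 5) × (4.2 - 11)/(8 - 11) = -0.221630
L_3(4.2) = (4.2 - 2)/(11 - 2) × (4.2 - 5)/(11 - 5) × (4.2 - 8)/(11 - 8) = 0.041284

P(4.2) = 1×L_0(4.2) + (-6)×L_1(4.2) + 7×L_2(4.2) + (-2)×L_3(4.2)
P(4.2) = -7.822815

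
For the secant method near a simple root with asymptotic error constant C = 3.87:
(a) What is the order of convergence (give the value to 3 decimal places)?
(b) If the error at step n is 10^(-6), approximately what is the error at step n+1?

(a) Secant method has superlinear convergence with order φ = (1+√5)/2 ≈ 1.618.
    This means |e_{n+1}| ≈ C|e_n|^1.618.

(b) With |e_n| = 10^(-6) and C = 3.87:
    |e_{n+1}| ≈ 3.87 × (10^(-6))^1.618 = 3.87 × 10^(-9.71)

(a) ≈ 1.618 (golden ratio); (b) |e_{n+1}| ≈ 7.577e-10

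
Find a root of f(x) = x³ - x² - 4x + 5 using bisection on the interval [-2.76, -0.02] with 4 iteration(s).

f(x) = x³ - x² - 4x + 5
Initial interval: [-2.76, -0.02]

Iteration 1:
  c_1 = (-2.760000 + (-0.020000))/2 = -1.390000
  f(c_1) = f(-1.390000) = 5.942281
  f(a) × f(c) < 0, new interval: [-2.760000, -1.390000]
Iteration 2:
  c_2 = (-2.760000 + (-1.390000))/2 = -2.075000
  f(c_2) = f(-2.075000) = 0.060203
  f(a) × f(c) < 0, new interval: [-2.760000, -2.075000]
Iteration 3:
  c_3 = (-2.760000 + (-2.075000))/2 = -2.417500
  f(c_3) = f(-2.417500) = -5.302917
  f(a) × f(c) ≥ 0, new interval: [-2.417500, -2.075000]
Iteration 4:
  c_4 = (-2.417500 + (-2.075000))/2 = -2.246250
  f(c_4) = f(-2.246250) = -2.394406
  f(a) × f(c) ≥ 0, new interval: [-2.246250, -2.075000]

After 4 iteration(s), the approximation is c_4 = -2.246250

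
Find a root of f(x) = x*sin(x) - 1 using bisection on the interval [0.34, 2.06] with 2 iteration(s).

f(x) = x*sin(x) - 1
Initial interval: [0.34, 2.06]

Iteration 1:
  c_1 = (0.340000 + 2.060000)/2 = 1.200000
  f(c_1) = f(1.200000) = 0.118447
  f(a) × f(c) < 0, new interval: [0.340000, 1.200000]
Iteration 2:
  c_2 = (0.340000 + 1.200000)/2 = 0.770000
  f(c_2) = f(0.770000) = -0.463976
  f(a) × f(c) ≥ 0, new interval: [0.770000, 1.200000]

After 2 iteration(s), the approximation is c_2 = 0.770000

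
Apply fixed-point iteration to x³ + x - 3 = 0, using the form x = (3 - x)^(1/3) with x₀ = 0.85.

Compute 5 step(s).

Equation: x³ + x - 3 = 0
Fixed-point form: x = (3 - x)^(1/3)
x₀ = 0.85

x_1 = g(0.850000) = 1.290663
x_2 = g(1.290663) = 1.195664
x_3 = g(1.195664) = 1.217416
x_4 = g(1.217416) = 1.212504
x_5 = g(1.212504) = 1.213617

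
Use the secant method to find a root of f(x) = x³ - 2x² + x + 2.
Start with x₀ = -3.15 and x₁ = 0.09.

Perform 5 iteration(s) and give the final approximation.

f(x) = x³ - 2x² + x + 2
x₀ = -3.15, x₁ = 0.09

Secant formula: x_{n+1} = x_n - f(x_n)(x_n - x_{n-1})/(f(x_n) - f(x_{n-1}))

Iteration 1:
  f(-3.150000) = -52.250875
  f(0.090000) = 2.074529
  x_2 = 0.090000 - 2.074529×(0.090000 - (-3.150000))/(2.074529 - (-52.250875))
       = -0.033726
Iteration 2:
  f(0.090000) = 2.074529
  f(-0.033726) = 1.963961
  x_3 = -0.033726 - 1.963961×(-0.033726 - 0.090000)/(1.963961 - 2.074529)
       = -2.231400
Iteration 3:
  f(-0.033726) = 1.963961
  f(-2.231400) = -21.300147
  x_4 = -2.231400 - (-21.300147)×(-2.231400 - (-0.033726))/(-21.300147 - 1.963961)
       = -0.219254
Iteration 4:
  f(-2.231400) = -21.300147
  f(-0.219254) = 1.674061
  x_5 = -0.219254 - 1.674061×(-0.219254 - (-2.231400))/(1.674061 - (-21.300147))
       = -0.365873
Iteration 5:
  f(-0.219254) = 1.674061
  f(-0.365873) = 1.317424
  x_6 = -0.365873 - 1.317424×(-0.365873 - (-0.219254))/(1.317424 - 1.674061)
       = -0.907486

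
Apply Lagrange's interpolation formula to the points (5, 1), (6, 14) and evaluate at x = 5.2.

Lagrange interpolation formula:
P(x) = Σ yᵢ × Lᵢ(x)
where Lᵢ(x) = Π_{j≠i} (x - xⱼ)/(xᵢ - xⱼ)

L_0(5.2) = (5.2 - 6)/(5 - 6) = 0.800000
L_1(5.2) = (5.2 - 5)/(6 - 5) = 0.200000

P(5.2) = 1×L_0(5.2) + 14×L_1(5.2)
P(5.2) = 3.600000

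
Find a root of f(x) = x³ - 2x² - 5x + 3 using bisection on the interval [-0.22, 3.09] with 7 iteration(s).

f(x) = x³ - 2x² - 5x + 3
Initial interval: [-0.22, 3.09]

Iteration 1:
  c_1 = (-0.220000 + 3.090000)/2 = 1.435000
  f(c_1) = f(1.435000) = -5.338462
  f(a) × f(c) < 0, new interval: [-0.220000, 1.435000]
Iteration 2:
  c_2 = (-0.220000 + 1.435000)/2 = 0.607500
  f(c_2) = f(0.607500) = -0.551411
  f(a) × f(c) < 0, new interval: [-0.220000, 0.607500]
Iteration 3:
  c_3 = (-0.220000 + 0.607500)/2 = 0.193750
  f(c_3) = f(0.193750) = 1.963445
  f(a) × f(c) ≥ 0, new interval: [0.193750, 0.607500]
Iteration 4:
  c_4 = (0.193750 + 0.607500)/2 = 0.400625
  f(c_4) = f(0.400625) = 0.740175
  f(a) × f(c) ≥ 0, new interval: [0.400625, 0.607500]
Iteration 5:
  c_5 = (0.400625 + 0.607500)/2 = 0.504062
  f(c_5) = f(0.504062) = 0.099601
  f(a) × f(c) ≥ 0, new interval: [0.504062, 0.607500]
Iteration 6:
  c_6 = (0.504062 + 0.607500)/2 = 0.555781
  f(c_6) = f(0.555781) = -0.225015
  f(a) × f(c) < 0, new interval: [0.504062, 0.555781]
Iteration 7:
  c_7 = (0.504062 + 0.555781)/2 = 0.529922
  f(c_7) = f(0.529922) = -0.062433
  f(a) × f(c) < 0, new interval: [0.504062, 0.529922]

After 7 iteration(s), the approximation is c_7 = 0.529922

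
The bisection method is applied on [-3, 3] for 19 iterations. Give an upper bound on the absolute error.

Bisection error bound: |error| ≤ (b-a)/2^n
|error| ≤ (3 - (-3))/2^19 = 6/2^19
|error| ≤ 0.0000114441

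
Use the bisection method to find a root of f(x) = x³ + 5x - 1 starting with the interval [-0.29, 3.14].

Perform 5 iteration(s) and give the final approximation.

f(x) = x³ + 5x - 1
Initial interval: [-0.29, 3.14]

Iteration 1:
  c_1 = (-0.290000 + 3.140000)/2 = 1.425000
  f(c_1) = f(1.425000) = 9.018641
  f(a) × f(c) < 0, new interval: [-0.290000, 1.425000]
Iteration 2:
  c_2 = (-0.290000 + 1.425000)/2 = 0.567500
  f(c_2) = f(0.567500) = 2.020267
  f(a) × f(c) < 0, new interval: [-0.290000, 0.567500]
Iteration 3:
  c_3 = (-0.290000 + 0.567500)/2 = 0.138750
  f(c_3) = f(0.138750) = -0.303579
  f(a) × f(c) ≥ 0, new interval: [0.138750, 0.567500]
Iteration 4:
  c_4 = (0.138750 + 0.567500)/2 = 0.353125
  f(c_4) = f(0.353125) = 0.809659
  f(a) × f(c) < 0, new interval: [0.138750, 0.353125]
Iteration 5:
  c_5 = (0.138750 + 0.353125)/2 = 0.245938
  f(c_5) = f(0.245938) = 0.244563
  f(a) × f(c) < 0, new interval: [0.138750, 0.245938]

After 5 iteration(s), the approximation is c_5 = 0.245938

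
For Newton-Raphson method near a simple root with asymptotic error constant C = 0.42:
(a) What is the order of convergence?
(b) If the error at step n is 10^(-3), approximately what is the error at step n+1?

(a) Newton-Raphson has quadratic (order 2) convergence near simple roots.
    This means |e_{n+1}| ≈ C|e_n|².

(b) With |e_n| = 10^(-3) and C = 0.42:
    |e_{n+1}| ≈ 0.42 × (10^(-3))² = 0.42 × 10^(-6)

(a) 2 (quadratic); (b) |e_{n+1}| ≈ 4.200e-07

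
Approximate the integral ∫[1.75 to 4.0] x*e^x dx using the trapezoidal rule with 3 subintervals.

f(x) = x*e^x
a = 1.75, b = 4.0, n = 3
h = (b - a)/n = 0.750000

Trapezoidal rule: (h/2)[f(x₀) + 2f(x₁) + 2f(x₂) + ... + f(xₙ)]

x_0 = 1.7500, f(x_0) = 10.070555, coefficient = 1
x_1 = 2.5000, f(x_1) = 30.456235, coefficient = 2
x_2 = 3.2500, f(x_2) = 83.818605, coefficient = 2
x_3 = 4.0000, f(x_3) = 218.392600, coefficient = 1

I ≈ (0.750000/2) × 457.012834 = 171.379813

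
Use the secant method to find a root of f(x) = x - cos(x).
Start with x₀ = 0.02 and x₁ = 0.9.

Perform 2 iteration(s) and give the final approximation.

f(x) = x - cos(x)
x₀ = 0.02, x₁ = 0.9

Secant formula: x_{n+1} = x_n - f(x_n)(x_n - x_{n-1})/(f(x_n) - f(x_{n-1}))

Iteration 1:
  f(0.020000) = -0.979800
  f(0.900000) = 0.278390
  x_2 = 0.900000 - 0.278390×(0.900000 - 0.020000)/(0.278390 - (-0.979800))
       = 0.705289
Iteration 2:
  f(0.900000) = 0.278390
  f(0.705289) = -0.056135
  x_3 = 0.705289 - (-0.056135)×(0.705289 - 0.900000)/(-0.056135 - 0.278390)
       = 0.737963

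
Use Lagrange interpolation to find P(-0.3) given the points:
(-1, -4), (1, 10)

Lagrange interpolation formula:
P(x) = Σ yᵢ × Lᵢ(x)
where Lᵢ(x) = Π_{j≠i} (x - xⱼ)/(xᵢ - xⱼ)

L_0(-0.3) = (-0.3 - 1)/(-1 - 1) = 0.650000
L_1(-0.3) = (-0.3 - (-1))/(1 - (-1)) = 0.350000

P(-0.3) = (-4)×L_0(-0.3) + 10×L_1(-0.3)
P(-0.3) = 0.900000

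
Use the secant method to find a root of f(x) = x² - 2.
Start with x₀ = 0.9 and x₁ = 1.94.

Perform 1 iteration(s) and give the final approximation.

f(x) = x² - 2
x₀ = 0.9, x₁ = 1.94

Secant formula: x_{n+1} = x_n - f(x_n)(x_n - x_{n-1})/(f(x_n) - f(x_{n-1}))

Iteration 1:
  f(0.900000) = -1.190000
  f(1.940000) = 1.763600
  x_2 = 1.940000 - 1.763600×(1.940000 - 0.900000)/(1.763600 - (-1.190000))
       = 1.319014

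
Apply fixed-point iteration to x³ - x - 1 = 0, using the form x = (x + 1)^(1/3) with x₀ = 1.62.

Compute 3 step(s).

Equation: x³ - x - 1 = 0
Fixed-point form: x = (x + 1)^(1/3)
x₀ = 1.62

x_1 = g(1.620000) = 1.378586
x_2 = g(1.378586) = 1.334872
x_3 = g(1.334872) = 1.326644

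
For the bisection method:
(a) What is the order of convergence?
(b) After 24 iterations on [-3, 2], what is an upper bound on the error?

(a) Bisection has linear (order 1) convergence; the error is halved each step.

(b) Error bound = (b-a)/2^n = (2 - (-3))/2^{24}
    = 5/2^{24}

(a) 1 (linear); (b) error ≤ 2.98e-07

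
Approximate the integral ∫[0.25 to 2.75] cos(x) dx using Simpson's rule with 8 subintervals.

f(x) = cos(x)
a = 0.25, b = 2.75, n = 8
h = (b - a)/n = 0.312500

Simpson's rule: (h/3)[f(x₀) + 4f(x₁) + 2f(x₂) + ... + f(xₙ)]

x_0 = 0.2500, f(x_0) = 0.968912, coefficient = 1
x_1 = 0.5625, f(x_1) = 0.845924, coefficient = 4
x_2 = 0.8750, f(x_2) = 0.640997, coefficient = 2
x_3 = 1.1875, f(x_3) = 0.373980, coefficient = 4
x_4 = 1.5000, f(x_4) = 0.070737, coefficient = 2
x_5 = 1.8125, f(x_5) = -0.239357, coefficient = 4
x_6 = 2.1250, f(x_6) = -0.526266, coefficient = 2
x_7 = 2.4375, f(x_7) = -0.762199, coefficient = 4
x_8 = 2.7500, f(x_8) = -0.924302, coefficient = 1

I ≈ (0.312500/3) × 1.288937 = 0.134264
Exact value: 0.134257
Error: 0.000007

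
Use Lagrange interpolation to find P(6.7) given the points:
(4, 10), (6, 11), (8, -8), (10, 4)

Lagrange interpolation formula:
P(x) = Σ yᵢ × Lᵢ(x)
where Lᵢ(x) = Π_{j≠i} (x - xⱼ)/(xᵢ - xⱼ)

L_0(6.7) = (6.7 - 6)/(4 - 6) × (6.7 - 8)/(4 - 8) × (6.7 - 10)/(4 - 10) = -0.062563
L_1(6.7) = (6.7 - 4)/(6 - 4) × (6.7 - 8)/(6 - 8) × (6.7 - 10)/(6 - 10) = 0.723937
L_2(6.7) = (6.7 - 4)/(8 - 4) × (6.7 - 6)/(8 - 6) × (6.7 - 10)/(8 - 10) = 0.389813
L_3(6.7) = (6.7 - 4)/(10 - 4) × (6.7 - 6)/(10 - 6) × (6.7 - 8)/(10 - 8) = -0.051188

P(6.7) = 10×L_0(6.7) + 11×L_1(6.7) + (-8)×L_2(6.7) + 4×L_3(6.7)
P(6.7) = 4.014437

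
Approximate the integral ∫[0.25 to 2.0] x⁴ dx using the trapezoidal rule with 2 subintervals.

f(x) = x⁴
a = 0.25, b = 2.0, n = 2
h = (b - a)/n = 0.875000

Trapezoidal rule: (h/2)[f(x₀) + 2f(x₁) + 2f(x₂) + ... + f(xₙ)]

x_0 = 0.2500, f(x_0) = 0.003906, coefficient = 1
x_1 = 1.1250, f(x_1) = 1.601807, coefficient = 2
x_2 = 2.0000, f(x_2) = 16.000000, coefficient = 1

I ≈ (0.875000/2) × 19.207520 = 8.403290
Exact value: 6.399805
Error: 2.003485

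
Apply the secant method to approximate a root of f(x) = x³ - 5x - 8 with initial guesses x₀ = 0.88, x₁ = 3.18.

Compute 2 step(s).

f(x) = x³ - 5x - 8
x₀ = 0.88, x₁ = 3.18

Secant formula: x_{n+1} = x_n - f(x_n)(x_n - x_{n-1})/(f(x_n) - f(x_{n-1}))

Iteration 1:
  f(0.880000) = -11.718528
  f(3.180000) = 8.257432
  x_2 = 3.180000 - 8.257432×(3.180000 - 0.880000)/(8.257432 - (-11.718528))
       = 2.229253
Iteration 2:
  f(3.180000) = 8.257432
  f(2.229253) = -8.067843
  x_3 = 2.229253 - (-8.067843)×(2.229253 - 3.180000)/(-8.067843 - 8.257432)
       = 2.699106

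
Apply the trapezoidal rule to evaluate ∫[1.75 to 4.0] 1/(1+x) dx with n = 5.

f(x) = 1/(1+x)
a = 1.75, b = 4.0, n = 5
h = (b - a)/n = 0.450000

Trapezoidal rule: (h/2)[f(x₀) + 2f(x₁) + 2f(x₂) + ... + f(xₙ)]

x_0 = 1.7500, f(x_0) = 0.363636, coefficient = 1
x_1 = 2.2000, f(x_1) = 0.312500, coefficient = 2
x_2 = 2.6500, f(x_2) = 0.273973, coefficient = 2
x_3 = 3.1000, f(x_3) = 0.243902, coefficient = 2
x_4 = 3.5500, f(x_4) = 0.219780, coefficient = 2
x_5 = 4.0000, f(x_5) = 0.200000, coefficient = 1

I ≈ (0.450000/2) × 2.663947 = 0.599388
Exact value: 0.597837
Error: 0.001551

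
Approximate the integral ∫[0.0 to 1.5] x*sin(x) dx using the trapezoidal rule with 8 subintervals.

f(x) = x*sin(x)
a = 0.0, b = 1.5, n = 8
h = (b - a)/n = 0.187500

Trapezoidal rule: (h/2)[f(x₀) + 2f(x₁) + 2f(x₂) + ... + f(xₙ)]

x_0 = 0.0000, f(x_0) = 0.000000, coefficient = 1
x_1 = 0.1875, f(x_1) = 0.034951, coefficient = 2
x_2 = 0.3750, f(x_2) = 0.137352, coefficient = 2
x_3 = 0.5625, f(x_3) = 0.299983, coefficient = 2
x_4 = 0.7500, f(x_4) = 0.511229, coefficient = 2
x_5 = 0.9375, f(x_5) = 0.755701, coefficient = 2
x_6 = 1.1250, f(x_6) = 1.015051, coefficient = 2
x_7 = 1.3125, f(x_7) = 1.268960, coefficient = 2
x_8 = 1.5000, f(x_8) = 1.496242, coefficient = 1

I ≈ (0.187500/2) × 9.542696 = 0.894628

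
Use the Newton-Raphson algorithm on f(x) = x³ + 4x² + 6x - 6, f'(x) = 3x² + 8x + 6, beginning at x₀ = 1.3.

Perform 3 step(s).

f(x) = x³ + 4x² + 6x - 6
f'(x) = 3x² + 8x + 6
x₀ = 1.3

Newton-Raphson formula: x_{n+1} = x_n - f(x_n)/f'(x_n)

Iteration 1:
  f(1.300000) = 10.757000
  f'(1.300000) = 21.470000
  x_1 = 1.300000 - 10.757000/21.470000 = 0.798975
Iteration 2:
  f(0.798975) = 1.857333
  f'(0.798975) = 14.306887
  x_2 = 0.798975 - 1.857333/14.306887 = 0.669154
Iteration 3:
  f(0.669154) = 0.105622
  f'(0.669154) = 12.696538
  x_3 = 0.669154 - 0.105622/12.696538 = 0.660835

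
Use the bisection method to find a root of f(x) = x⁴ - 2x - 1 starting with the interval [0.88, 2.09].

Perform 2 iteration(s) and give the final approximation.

f(x) = x⁴ - 2x - 1
Initial interval: [0.88, 2.09]

Iteration 1:
  c_1 = (0.880000 + 2.090000)/2 = 1.485000
  f(c_1) = f(1.485000) = 0.893017
  f(a) × f(c) < 0, new interval: [0.880000, 1.485000]
Iteration 2:
  c_2 = (0.880000 + 1.485000)/2 = 1.182500
  f(c_2) = f(1.182500) = -1.409740
  f(a) × f(c) ≥ 0, new interval: [1.182500, 1.485000]

After 2 iteration(s), the approximation is c_2 = 1.182500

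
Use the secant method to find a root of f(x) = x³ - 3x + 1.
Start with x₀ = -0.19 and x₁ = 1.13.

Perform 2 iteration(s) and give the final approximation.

f(x) = x³ - 3x + 1
x₀ = -0.19, x₁ = 1.13

Secant formula: x_{n+1} = x_n - f(x_n)(x_n - x_{n-1})/(f(x_n) - f(x_{n-1}))

Iteration 1:
  f(-0.190000) = 1.563141
  f(1.130000) = -0.947103
  x_2 = 1.130000 - (-0.947103)×(1.130000 - (-0.190000))/(-0.947103 - 1.563141)
       = 0.631970
Iteration 2:
  f(1.130000) = -0.947103
  f(0.631970) = -0.643511
  x_3 = 0.631970 - (-0.643511)×(0.631970 - 1.130000)/(-0.643511 - (-0.947103))
       = -0.423680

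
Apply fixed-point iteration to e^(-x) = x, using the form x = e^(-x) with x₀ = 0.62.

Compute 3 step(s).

Equation: e^(-x) = x
Fixed-point form: x = e^(-x)
x₀ = 0.62

x_1 = g(0.620000) = 0.537944
x_2 = g(0.537944) = 0.583947
x_3 = g(0.583947) = 0.557693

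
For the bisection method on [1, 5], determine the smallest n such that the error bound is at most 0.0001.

We need (b-a)/2^n ≤ 0.0001
(5 - 1)/2^n ≤ 0.0001
4/2^n ≤ 0.0001
2^n ≥ 40000
n ≥ log₂(40000) = 15.29
n ≥ 16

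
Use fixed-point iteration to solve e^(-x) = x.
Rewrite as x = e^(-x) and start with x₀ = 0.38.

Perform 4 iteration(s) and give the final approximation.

Equation: e^(-x) = x
Fixed-point form: x = e^(-x)
x₀ = 0.38

x_1 = g(0.380000) = 0.683861
x_2 = g(0.683861) = 0.504665
x_3 = g(0.504665) = 0.603708
x_4 = g(0.603708) = 0.546780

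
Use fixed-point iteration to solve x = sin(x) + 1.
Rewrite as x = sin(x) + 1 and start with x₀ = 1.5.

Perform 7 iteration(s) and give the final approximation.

Equation: x = sin(x) + 1
Fixed-point form: x = sin(x) + 1
x₀ = 1.5

x_1 = g(1.500000) = 1.997495
x_2 = g(1.997495) = 1.910337
x_3 = g(1.910337) = 1.942908
x_4 = g(1.942908) = 1.931562
x_5 = g(1.931562) = 1.935627
x_6 = g(1.935627) = 1.934184
x_7 = g(1.934184) = 1.934698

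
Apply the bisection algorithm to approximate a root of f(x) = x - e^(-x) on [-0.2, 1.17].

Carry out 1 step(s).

f(x) = x - e^(-x)
Initial interval: [-0.2, 1.17]

Iteration 1:
  c_1 = (-0.200000 + 1.170000)/2 = 0.485000
  f(c_1) = f(0.485000) = -0.130697
  f(a) × f(c) ≥ 0, new interval: [0.485000, 1.170000]

After 1 iteration(s), the approximation is c_1 = 0.485000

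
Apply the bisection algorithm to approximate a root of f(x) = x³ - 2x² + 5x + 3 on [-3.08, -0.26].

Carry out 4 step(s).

f(x) = x³ - 2x² + 5x + 3
Initial interval: [-3.08, -0.26]

Iteration 1:
  c_1 = (-3.080000 + (-0.260000))/2 = -1.670000
  f(c_1) = f(-1.670000) = -15.585263
  f(a) × f(c) ≥ 0, new interval: [-1.670000, -0.260000]
Iteration 2:
  c_2 = (-1.670000 + (-0.260000))/2 = -0.965000
  f(c_2) = f(-0.965000) = -4.586082
  f(a) × f(c) ≥ 0, new interval: [-0.965000, -0.260000]
Iteration 3:
  c_3 = (-0.965000 + (-0.260000))/2 = -0.612500
  f(c_3) = f(-0.612500) = -1.042596
  f(a) × f(c) ≥ 0, new interval: [-0.612500, -0.260000]
Iteration 4:
  c_4 = (-0.612500 + (-0.260000))/2 = -0.436250
  f(c_4) = f(-0.436250) = 0.355097
  f(a) × f(c) < 0, new interval: [-0.612500, -0.436250]

After 4 iteration(s), the approximation is c_4 = -0.436250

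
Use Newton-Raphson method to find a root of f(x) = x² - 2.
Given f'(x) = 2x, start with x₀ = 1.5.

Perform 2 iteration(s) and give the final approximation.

f(x) = x² - 2
f'(x) = 2x
x₀ = 1.5

Newton-Raphson formula: x_{n+1} = x_n - f(x_n)/f'(x_n)

Iteration 1:
  f(1.500000) = 0.250000
  f'(1.500000) = 3.000000
  x_1 = 1.500000 - 0.250000/3.000000 = 1.416667
Iteration 2:
  f(1.416667) = 0.006944
  f'(1.416667) = 2.833333
  x_2 = 1.416667 - 0.006944/2.833333 = 1.414216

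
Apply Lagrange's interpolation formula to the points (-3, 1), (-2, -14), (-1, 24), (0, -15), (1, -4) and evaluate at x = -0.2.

Lagrange interpolation formula:
P(x) = Σ yᵢ × Lᵢ(x)
where Lᵢ(x) = Π_{j≠i} (x - xⱼ)/(xᵢ - xⱼ)

L_0(-0.2) = (-0.2 - (-2))/(-3 - (-2)) × (-0.2 - (-1))/(-3 - (-1)) × (-0.2 - 0)/(-3 - 0) × (-0.2 - 1)/(-3 - 1) = 0.014400
L_1(-0.2) = (-0.2 - (-3))/(-2 - (-3)) × (-0.2 - (-1))/(-2 - (-1)) × (-0.2 - 0)/(-2 - 0) × (-0.2 - 1)/(-2 - 1) = -0.089600
L_2(-0.2) = (-0.2 - (-3))/(-1 - (-3)) × (-0.2 - (-2))/(-1 - (-2)) × (-0.2 - 0)/(-1 - 0) × (-0.2 - 1)/(-1 - 1) = 0.302400
L_3(-0.2) = (-0.2 - (-3))/(0 - (-3)) × (-0.2 - (-2))/(0 - (-2)) × (-0.2 - (-1))/(0 - (-1)) × (-0.2 - 1)/(0 - 1) = 0.806400
L_4(-0.2) = (-0.2 - (-3))/(1 - (-3)) × (-0.2 - (-2))/(1 - (-2)) × (-0.2 - (-1))/(1 - (-1)) × (-0.2 - 0)/(1 - 0) = -0.033600

P(-0.2) = 1×L_0(-0.2) + (-14)×L_1(-0.2) + 24×L_2(-0.2) + (-15)×L_3(-0.2) + (-4)×L_4(-0.2)
P(-0.2) = -3.435200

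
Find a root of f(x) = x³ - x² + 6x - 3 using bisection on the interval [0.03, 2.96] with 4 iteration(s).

f(x) = x³ - x² + 6x - 3
Initial interval: [0.03, 2.96]

Iteration 1:
  c_1 = (0.030000 + 2.960000)/2 = 1.495000
  f(c_1) = f(1.495000) = 7.076337
  f(a) × f(c) < 0, new interval: [0.030000, 1.495000]
Iteration 2:
  c_2 = (0.030000 + 1.495000)/2 = 0.762500
  f(c_2) = f(0.762500) = 1.436916
  f(a) × f(c) < 0, new interval: [0.030000, 0.762500]
Iteration 3:
  c_3 = (0.030000 + 0.762500)/2 = 0.396250
  f(c_3) = f(0.396250) = -0.717297
  f(a) × f(c) ≥ 0, new interval: [0.396250, 0.762500]
Iteration 4:
  c_4 = (0.396250 + 0.762500)/2 = 0.579375
  f(c_4) = f(0.579375) = 0.335057
  f(a) × f(c) < 0, new interval: [0.396250, 0.579375]

After 4 iteration(s), the approximation is c_4 = 0.579375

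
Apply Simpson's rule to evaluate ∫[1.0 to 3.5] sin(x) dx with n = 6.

f(x) = sin(x)
a = 1.0, b = 3.5, n = 6
h = (b - a)/n = 0.416667

Simpson's rule: (h/3)[f(x₀) + 4f(x₁) + 2f(x₂) + ... + f(xₙ)]

x_0 = 1.0000, f(x_0) = 0.841471, coefficient = 1
x_1 = 1.4167, f(x_1) = 0.988146, coefficient = 4
x_2 = 1.8333, f(x_2) = 0.965735, coefficient = 2
x_3 = 2.2500, f(x_3) = 0.778073, coefficient = 4
x_4 = 2.6667, f(x_4) = 0.457273, coefficient = 2
x_5 = 3.0833, f(x_5) = 0.058226, coefficient = 4
x_6 = 3.5000, f(x_6) = -0.350783, coefficient = 1

I ≈ (0.416667/3) × 10.634483 = 1.477011
Exact value: 1.476759
Error: 0.000252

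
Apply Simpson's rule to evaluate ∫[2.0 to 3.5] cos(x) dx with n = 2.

f(x) = cos(x)
a = 2.0, b = 3.5, n = 2
h = (b - a)/n = 0.750000

Simpson's rule: (h/3)[f(x₀) + 4f(x₁) + 2f(x₂) + ... + f(xₙ)]

x_0 = 2.0000, f(x_0) = -0.416147, coefficient = 1
x_1 = 2.7500, f(x_1) = -0.924302, coefficient = 4
x_2 = 3.5000, f(x_2) = -0.936457, coefficient = 1

I ≈ (0.750000/3) × -5.049813 = -1.262453
Exact value: -1.260081
Error: 0.002373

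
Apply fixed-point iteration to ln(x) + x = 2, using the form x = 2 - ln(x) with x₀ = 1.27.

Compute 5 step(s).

Equation: ln(x) + x = 2
Fixed-point form: x = 2 - ln(x)
x₀ = 1.27

x_1 = g(1.270000) = 1.760983
x_2 = g(1.760983) = 1.434128
x_3 = g(1.434128) = 1.639443
x_4 = g(1.639443) = 1.505643
x_5 = g(1.505643) = 1.590780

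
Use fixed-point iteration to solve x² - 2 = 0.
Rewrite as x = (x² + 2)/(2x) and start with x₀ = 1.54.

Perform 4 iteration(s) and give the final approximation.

Equation: x² - 2 = 0
Fixed-point form: x = (x² + 2)/(2x)
x₀ = 1.54

x_1 = g(1.540000) = 1.419351
x_2 = g(1.419351) = 1.414223
x_3 = g(1.414223) = 1.414214
x_4 = g(1.414214) = 1.414214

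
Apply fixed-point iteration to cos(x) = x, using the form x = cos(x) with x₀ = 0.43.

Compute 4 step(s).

Equation: cos(x) = x
Fixed-point form: x = cos(x)
x₀ = 0.43

x_1 = g(0.430000) = 0.908966
x_2 = g(0.908966) = 0.614562
x_3 = g(0.614562) = 0.817026
x_4 = g(0.817026) = 0.684393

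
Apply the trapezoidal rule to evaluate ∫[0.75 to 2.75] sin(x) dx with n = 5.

f(x) = sin(x)
a = 0.75, b = 2.75, n = 5
h = (b - a)/n = 0.400000

Trapezoidal rule: (h/2)[f(x₀) + 2f(x₁) + 2f(x₂) + ... + f(xₙ)]

x_0 = 0.7500, f(x_0) = 0.681639, coefficient = 1
x_1 = 1.1500, f(x_1) = 0.912764, coefficient = 2
x_2 = 1.5500, f(x_2) = 0.999784, coefficient = 2
x_3 = 1.9500, f(x_3) = 0.928960, coefficient = 2
x_4 = 2.3500, f(x_4) = 0.711473, coefficient = 2
x_5 = 2.7500, f(x_5) = 0.381661, coefficient = 1

I ≈ (0.400000/2) × 8.169261 = 1.633852
Exact value: 1.655991
Error: 0.022139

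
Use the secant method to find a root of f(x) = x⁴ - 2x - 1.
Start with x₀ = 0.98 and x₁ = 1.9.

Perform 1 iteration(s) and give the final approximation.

f(x) = x⁴ - 2x - 1
x₀ = 0.98, x₁ = 1.9

Secant formula: x_{n+1} = x_n - f(x_n)(x_n - x_{n-1})/(f(x_n) - f(x_{n-1}))

Iteration 1:
  f(0.980000) = -2.037632
  f(1.900000) = 8.232100
  x_2 = 1.900000 - 8.232100×(1.900000 - 0.980000)/(8.232100 - (-2.037632))
       = 1.162538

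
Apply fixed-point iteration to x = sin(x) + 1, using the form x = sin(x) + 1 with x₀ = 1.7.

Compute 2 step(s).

Equation: x = sin(x) + 1
Fixed-point form: x = sin(x) + 1
x₀ = 1.7

x_1 = g(1.700000) = 1.991665
x_2 = g(1.991665) = 1.912734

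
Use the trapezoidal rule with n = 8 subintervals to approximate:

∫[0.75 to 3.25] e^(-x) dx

f(x) = e^(-x)
a = 0.75, b = 3.25, n = 8
h = (b - a)/n = 0.312500

Trapezoidal rule: (h/2)[f(x₀) + 2f(x₁) + 2f(x₂) + ... + f(xₙ)]

x_0 = 0.7500, f(x_0) = 0.472367, coefficient = 1
x_1 = 1.0625, f(x_1) = 0.345591, coefficient = 2
x_2 = 1.3750, f(x_2) = 0.252840, coefficient = 2
x_3 = 1.6875, f(x_3) = 0.184981, coefficient = 2
x_4 = 2.0000, f(x_4) = 0.135335, coefficient = 2
x_5 = 2.3125, f(x_5) = 0.099013, coefficient = 2
x_6 = 2.6250, f(x_6) = 0.072440, coefficient = 2
x_7 = 2.9375, f(x_7) = 0.052998, coefficient = 2
x_8 = 3.2500, f(x_8) = 0.038774, coefficient = 1

I ≈ (0.312500/2) × 2.797537 = 0.437115
Exact value: 0.433592
Error: 0.003523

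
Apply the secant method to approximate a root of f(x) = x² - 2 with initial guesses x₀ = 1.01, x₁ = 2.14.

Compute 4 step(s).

f(x) = x² - 2
x₀ = 1.01, x₁ = 2.14

Secant formula: x_{n+1} = x_n - f(x_n)(x_n - x_{n-1})/(f(x_n) - f(x_{n-1}))

Iteration 1:
  f(1.010000) = -0.979900
  f(2.140000) = 2.579600
  x_2 = 2.140000 - 2.579600×(2.140000 - 1.010000)/(2.579600 - (-0.979900))
       = 1.321079
Iteration 2:
  f(2.140000) = 2.579600
  f(1.321079) = -0.254749
  x_3 = 1.321079 - (-0.254749)×(1.321079 - 2.140000)/(-0.254749 - 2.579600)
       = 1.394683
Iteration 3:
  f(1.321079) = -0.254749
  f(1.394683) = -0.054858
  x_4 = 1.394683 - (-0.054858)×(1.394683 - 1.321079)/(-0.054858 - (-0.254749))
       = 1.414883
Iteration 4:
  f(1.394683) = -0.054858
  f(1.414883) = 0.001895
  x_5 = 1.414883 - 0.001895×(1.414883 - 1.394683)/(0.001895 - (-0.054858))
       = 1.414209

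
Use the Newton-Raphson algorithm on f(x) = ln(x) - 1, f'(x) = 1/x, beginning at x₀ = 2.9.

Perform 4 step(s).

f(x) = ln(x) - 1
f'(x) = 1/x
x₀ = 2.9

Newton-Raphson formula: x_{n+1} = x_n - f(x_n)/f'(x_n)

Iteration 1:
  f(2.900000) = 0.064711
  f'(2.900000) = 0.344828
  x_1 = 2.900000 - 0.064711/0.344828 = 2.712339
Iteration 2:
  f(2.712339) = -0.002189
  f'(2.712339) = 0.368685
  x_2 = 2.712339 - (-0.002189)/0.368685 = 2.718275
Iteration 3:
  f(2.718275) = -0.000002
  f'(2.718275) = 0.367880
  x_3 = 2.718275 - (-0.000002)/0.367880 = 2.718282
Iteration 4:
  f(2.718282) = 0.000000
  f'(2.718282) = 0.367879
  x_4 = 2.718282 - 0.000000/0.367879 = 2.718282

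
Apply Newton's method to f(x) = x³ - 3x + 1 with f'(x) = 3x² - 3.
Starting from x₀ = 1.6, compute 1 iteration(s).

f(x) = x³ - 3x + 1
f'(x) = 3x² - 3
x₀ = 1.6

Newton-Raphson formula: x_{n+1} = x_n - f(x_n)/f'(x_n)

Iteration 1:
  f(1.600000) = 0.296000
  f'(1.600000) = 4.680000
  x_1 = 1.600000 - 0.296000/4.680000 = 1.536752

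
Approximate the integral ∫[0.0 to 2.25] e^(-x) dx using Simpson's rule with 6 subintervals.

f(x) = e^(-x)
a = 0.0, b = 2.25, n = 6
h = (b - a)/n = 0.375000

Simpson's rule: (h/3)[f(x₀) + 4f(x₁) + 2f(x₂) + ... + f(xₙ)]

x_0 = 0.0000, f(x_0) = 1.000000, coefficient = 1
x_1 = 0.3750, f(x_1) = 0.687289, coefficient = 4
x_2 = 0.7500, f(x_2) = 0.472367, coefficient = 2
x_3 = 1.1250, f(x_3) = 0.324652, coefficient = 4
x_4 = 1.5000, f(x_4) = 0.223130, coefficient = 2
x_5 = 1.8750, f(x_5) = 0.153355, coefficient = 4
x_6 = 2.2500, f(x_6) = 0.105399, coefficient = 1

I ≈ (0.375000/3) × 7.157580 = 0.894697
Exact value: 0.894601
Error: 0.000097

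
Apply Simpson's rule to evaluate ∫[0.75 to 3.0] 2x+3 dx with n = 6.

f(x) = 2x+3
a = 0.75, b = 3.0, n = 6
h = (b - a)/n = 0.375000

Simpson's rule: (h/3)[f(x₀) + 4f(x₁) + 2f(x₂) + ... + f(xₙ)]

x_0 = 0.7500, f(x_0) = 4.500000, coefficient = 1
x_1 = 1.1250, f(x_1) = 5.250000, coefficient = 4
x_2 = 1.5000, f(x_2) = 6.000000, coefficient = 2
x_3 = 1.8750, f(x_3) = 6.750000, coefficient = 4
x_4 = 2.2500, f(x_4) = 7.500000, coefficient = 2
x_5 = 2.6250, f(x_5) = 8.250000, coefficient = 4
x_6 = 3.0000, f(x_6) = 9.000000, coefficient = 1

I ≈ (0.375000/3) × 121.500000 = 15.187500
Exact value: 15.187500
Error: 0.000000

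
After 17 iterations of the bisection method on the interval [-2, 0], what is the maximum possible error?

Bisection error bound: |error| ≤ (b-a)/2^n
|error| ≤ (0 - (-2))/2^17 = 2/2^17
|error| ≤ 0.0000152588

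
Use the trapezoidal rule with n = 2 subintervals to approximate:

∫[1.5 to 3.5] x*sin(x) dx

f(x) = x*sin(x)
a = 1.5, b = 3.5, n = 2
h = (b - a)/n = 1.000000

Trapezoidal rule: (h/2)[f(x₀) + 2f(x₁) + 2f(x₂) + ... + f(xₙ)]

x_0 = 1.5000, f(x_0) = 1.496242, coefficient = 1
x_1 = 2.5000, f(x_1) = 1.496180, coefficient = 2
x_2 = 3.5000, f(x_2) = -1.227741, coefficient = 1

I ≈ (1.000000/2) × 3.260862 = 1.630431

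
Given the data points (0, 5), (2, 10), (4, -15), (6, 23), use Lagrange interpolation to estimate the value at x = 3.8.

Lagrange interpolation formula:
P(x) = Σ yᵢ × Lᵢ(x)
where Lᵢ(x) = Π_{j≠i} (x - xⱼ)/(xᵢ - xⱼ)

L_0(3.8) = (3.8 - 2)/(0 - 2) × (3.8 - 4)/(0 - 4) × (3.8 - 6)/(0 - 6) = -0.016500
L_1(3.8) = (3.8 - 0)/(2 - 0) × (3.8 - 4)/(2 - 4) × (3.8 - 6)/(2 - 6) = 0.104500
L_2(3.8) = (3.8 - 0)/(4 - 0) × (3.8 - 2)/(4 - 2) × (3.8 - 6)/(4 - 6) = 0.940500
L_3(3.8) = (3.8 - 0)/(6 - 0) × (3.8 - 2)/(6 - 2) × (3.8 - 4)/(6 - 4) = -0.028500

P(3.8) = 5×L_0(3.8) + 10×L_1(3.8) + (-15)×L_2(3.8) + 23×L_3(3.8)
P(3.8) = -13.800500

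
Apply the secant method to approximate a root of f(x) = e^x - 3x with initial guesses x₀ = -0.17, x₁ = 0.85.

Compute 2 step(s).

f(x) = e^x - 3x
x₀ = -0.17, x₁ = 0.85

Secant formula: x_{n+1} = x_n - f(x_n)(x_n - x_{n-1})/(f(x_n) - f(x_{n-1}))

Iteration 1:
  f(-0.170000) = 1.353665
  f(0.850000) = -0.210353
  x_2 = 0.850000 - (-0.210353)×(0.850000 - (-0.170000))/(-0.210353 - 1.353665)
       = 0.712815
Iteration 2:
  f(0.850000) = -0.210353
  f(0.712815) = -0.098720
  x_3 = 0.712815 - (-0.098720)×(0.712815 - 0.850000)/(-0.098720 - (-0.210353))
       = 0.591499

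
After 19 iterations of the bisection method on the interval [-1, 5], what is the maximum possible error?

Bisection error bound: |error| ≤ (b-a)/2^n
|error| ≤ (5 - (-1))/2^19 = 6/2^19
|error| ≤ 0.0000114441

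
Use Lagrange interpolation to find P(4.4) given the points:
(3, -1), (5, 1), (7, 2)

Lagrange interpolation formula:
P(x) = Σ yᵢ × Lᵢ(x)
where Lᵢ(x) = Π_{j≠i} (x - xⱼ)/(xᵢ - xⱼ)

L_0(4.4) = (4.4 - 5)/(3 - 5) × (4.4 - 7)/(3 - 7) = 0.195000
L_1(4.4) = (4.4 - 3)/(5 - 3) × (4.4 - 7)/(5 - 7) = 0.910000
L_2(4.4) = (4.4 - 3)/(7 - 3) × (4.4 - 5)/(7 - 5) = -0.105000

P(4.4) = (-1)×L_0(4.4) + 1×L_1(4.4) + 2×L_2(4.4)
P(4.4) = 0.505000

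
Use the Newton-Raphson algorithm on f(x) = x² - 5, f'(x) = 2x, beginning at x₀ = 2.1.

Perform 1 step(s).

f(x) = x² - 5
f'(x) = 2x
x₀ = 2.1

Newton-Raphson formula: x_{n+1} = x_n - f(x_n)/f'(x_n)

Iteration 1:
  f(2.100000) = -0.590000
  f'(2.100000) = 4.200000
  x_1 = 2.100000 - (-0.590000)/4.200000 = 2.240476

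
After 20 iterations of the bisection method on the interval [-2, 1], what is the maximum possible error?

Bisection error bound: |error| ≤ (b-a)/2^n
|error| ≤ (1 - (-2))/2^20 = 3/2^20
|error| ≤ 0.0000028610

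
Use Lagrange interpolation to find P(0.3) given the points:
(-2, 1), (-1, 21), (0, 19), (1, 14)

Lagrange interpolation formula:
P(x) = Σ yᵢ × Lᵢ(x)
where Lᵢ(x) = Π_{j≠i} (x - xⱼ)/(xᵢ - xⱼ)

L_0(0.3) = (0.3 - (-1))/(-2 - (-1)) × (0.3 - 0)/(-2 - 0) × (0.3 - 1)/(-2 - 1) = 0.045500
L_1(0.3) = (0.3 - (-2))/(-1 - (-2)) × (0.3 - 0)/(-1 - 0) × (0.3 - 1)/(-1 - 1) = -0.241500
L_2(0.3) = (0.3 - (-2))/(0 - (-2)) × (0.3 - (-1))/(0 - (-1)) × (0.3 - 1)/(0 - 1) = 1.046500
L_3(0.3) = (0.3 - (-2))/(1 - (-2)) × (0.3 - (-1))/(1 - (-1)) × (0.3 - 0)/(1 - 0) = 0.149500

P(0.3) = 1×L_0(0.3) + 21×L_1(0.3) + 19×L_2(0.3) + 14×L_3(0.3)
P(0.3) = 16.950500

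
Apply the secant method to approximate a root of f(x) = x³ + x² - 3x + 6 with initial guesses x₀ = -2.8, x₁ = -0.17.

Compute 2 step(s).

f(x) = x³ + x² - 3x + 6
x₀ = -2.8, x₁ = -0.17

Secant formula: x_{n+1} = x_n - f(x_n)(x_n - x_{n-1})/(f(x_n) - f(x_{n-1}))

Iteration 1:
  f(-2.800000) = 0.288000
  f(-0.170000) = 6.533987
  x_2 = -0.170000 - 6.533987×(-0.170000 - (-2.800000))/(6.533987 - 0.288000)
       = -2.921268
Iteration 2:
  f(-0.170000) = 6.533987
  f(-2.921268) = -1.631930
  x_3 = -2.921268 - (-1.631930)×(-2.921268 - (-0.170000))/(-1.631930 - 6.533987)
       = -2.371437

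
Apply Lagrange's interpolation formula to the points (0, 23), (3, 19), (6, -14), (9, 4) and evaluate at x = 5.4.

Lagrange interpolation formula:
P(x) = Σ yᵢ × Lᵢ(x)
where Lᵢ(x) = Π_{j≠i} (x - xⱼ)/(xᵢ - xⱼ)

L_0(5.4) = (5.4 - 3)/(0 - 3) × (5.4 - 6)/(0 - 6) × (5.4 - 9)/(0 - 9) = -0.032000
L_1(5.4) = (5.4 - 0)/(3 - 0) × (5.4 - 6)/(3 - 6) × (5.4 - 9)/(3 - 9) = 0.216000
L_2(5.4) = (5.4 - 0)/(6 - 0) × (5.4 - 3)/(6 - 3) × (5.4 - 9)/(6 - 9) = 0.864000
L_3(5.4) = (5.4 - 0)/(9 - 0) × (5.4 - 3)/(9 - 3) × (5.4 - 6)/(9 - 6) = -0.048000

P(5.4) = 23×L_0(5.4) + 19×L_1(5.4) + (-14)×L_2(5.4) + 4×L_3(5.4)
P(5.4) = -8.920000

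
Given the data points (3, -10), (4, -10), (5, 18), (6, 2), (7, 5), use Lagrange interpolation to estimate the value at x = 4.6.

Lagrange interpolation formula:
P(x) = Σ yᵢ × Lᵢ(x)
where Lᵢ(x) = Π_{j≠i} (x - xⱼ)/(xᵢ - xⱼ)

L_0(4.6) = (4.6 - 4)/(3 - 4) × (4.6 - 5)/(3 - 5) × (4.6 - 6)/(3 - 6) × (4.6 - 7)/(3 - 7) = -0.033600
L_1(4.6) = (4.6 - 3)/(4 - 3) × (4.6 - 5)/(4 - 5) × (4.6 - 6)/(4 - 6) × (4.6 - 7)/(4 - 7) = 0.358400
L_2(4.6) = (4.6 - 3)/(5 - 3) × (4.6 - 4)/(5 - 4) × (4.6 - 6)/(5 - 6) × (4.6 - 7)/(5 - 7) = 0.806400
L_3(4.6) = (4.6 - 3)/(6 - 3) × (4.6 - 4)/(6 - 4) × (4.6 - 5)/(6 - 5) × (4.6 - 7)/(6 - 7) = -0.153600
L_4(4.6) = (4.6 - 3)/(7 - 3) × (4.6 - 4)/(7 - 4) × (4.6 - 5)/(7 - 5) × (4.6 - 6)/(7 - 6) = 0.022400

P(4.6) = (-10)×L_0(4.6) + (-10)×L_1(4.6) + 18×L_2(4.6) + 2×L_3(4.6) + 5×L_4(4.6)
P(4.6) = 11.072000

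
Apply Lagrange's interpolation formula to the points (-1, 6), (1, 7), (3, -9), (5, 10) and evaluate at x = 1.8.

Lagrange interpolation formula:
P(x) = Σ yᵢ × Lᵢ(x)
where Lᵢ(x) = Π_{j≠i} (x - xⱼ)/(xᵢ - xⱼ)

L_0(1.8) = (1.8 - 1)/(-1 - 1) × (1.8 - 3)/(-1 - 3) × (1.8 - 5)/(-1 - 5) = -0.064000
L_1(1.8) = (1.8 - (-1))/(1 - (-1)) × (1.8 - 3)/(1 - 3) × (1.8 - 5)/(1 - 5) = 0.672000
L_2(1.8) = (1.8 - (-1))/(3 - (-1)) × (1.8 - 1)/(3 - 1) × (1.8 - 5)/(3 - 5) = 0.448000
L_3(1.8) = (1.8 - (-1))/(5 - (-1)) × (1.8 - 1)/(5 - 1) × (1.8 - 3)/(5 - 3) = -0.056000

P(1.8) = 6×L_0(1.8) + 7×L_1(1.8) + (-9)×L_2(1.8) + 10×L_3(1.8)
P(1.8) = -0.272000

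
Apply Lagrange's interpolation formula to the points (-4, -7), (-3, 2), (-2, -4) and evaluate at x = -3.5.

Lagrange interpolation formula:
P(x) = Σ yᵢ × Lᵢ(x)
where Lᵢ(x) = Π_{j≠i} (x - xⱼ)/(xᵢ - xⱼ)

L_0(-3.5) = (-3.5 - (-3))/(-4 - (-3)) × (-3.5 - (-2))/(-4 - (-2)) = 0.375000
L_1(-3.5) = (-3.5 - (-4))/(-3 - (-4)) × (-3.5 - (-2))/(-3 - (-2)) = 0.750000
L_2(-3.5) = (-3.5 - (-4))/(-2 - (-4)) × (-3.5 - (-3))/(-2 - (-3)) = -0.125000

P(-3.5) = (-7)×L_0(-3.5) + 2×L_1(-3.5) + (-4)×L_2(-3.5)
P(-3.5) = -0.625000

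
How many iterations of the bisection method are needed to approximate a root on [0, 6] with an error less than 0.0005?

We need (b-a)/2^n ≤ 0.0005
(6 - 0)/2^n ≤ 0.0005
6/2^n ≤ 0.0005
2^n ≥ 12000
n ≥ log₂(12000) = 13.55
n ≥ 14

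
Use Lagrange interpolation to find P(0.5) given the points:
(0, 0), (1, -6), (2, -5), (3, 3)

Lagrange interpolation formula:
P(x) = Σ yᵢ × Lᵢ(x)
where Lᵢ(x) = Π_{j≠i} (x - xⱼ)/(xᵢ - xⱼ)

L_0(0.5) = (0.5 - 1)/(0 - 1) × (0.5 - 2)/(0 - 2) × (0.5 - 3)/(0 - 3) = 0.312500
L_1(0.5) = (0.5 - 0)/(1 - 0) × (0.5 - 2)/(1 - 2) × (0.5 - 3)/(1 - 3) = 0.937500
L_2(0.5) = (0.5 - 0)/(2 - 0) × (0.5 - 1)/(2 - 1) × (0.5 - 3)/(2 - 3) = -0.312500
L_3(0.5) = (0.5 - 0)/(3 - 0) × (0.5 - 1)/(3 - 1) × (0.5 - 2)/(3 - 2) = 0.062500

P(0.5) = 0×L_0(0.5) + (-6)×L_1(0.5) + (-5)×L_2(0.5) + 3×L_3(0.5)
P(0.5) = -3.875000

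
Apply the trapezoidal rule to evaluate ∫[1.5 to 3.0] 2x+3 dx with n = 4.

f(x) = 2x+3
a = 1.5, b = 3.0, n = 4
h = (b - a)/n = 0.375000

Trapezoidal rule: (h/2)[f(x₀) + 2f(x₁) + 2f(x₂) + ... + f(xₙ)]

x_0 = 1.5000, f(x_0) = 6.000000, coefficient = 1
x_1 = 1.8750, f(x_1) = 6.750000, coefficient = 2
x_2 = 2.2500, f(x_2) = 7.500000, coefficient = 2
x_3 = 2.6250, f(x_3) = 8.250000, coefficient = 2
x_4 = 3.0000, f(x_4) = 9.000000, coefficient = 1

I ≈ (0.375000/2) × 60.000000 = 11.250000
Exact value: 11.250000
Error: 0.000000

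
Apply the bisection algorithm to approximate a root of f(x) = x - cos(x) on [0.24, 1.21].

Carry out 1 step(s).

f(x) = x - cos(x)
Initial interval: [0.24, 1.21]

Iteration 1:
  c_1 = (0.240000 + 1.210000)/2 = 0.725000
  f(c_1) = f(0.725000) = -0.023499
  f(a) × f(c) ≥ 0, new interval: [0.725000, 1.210000]

After 1 iteration(s), the approximation is c_1 = 0.725000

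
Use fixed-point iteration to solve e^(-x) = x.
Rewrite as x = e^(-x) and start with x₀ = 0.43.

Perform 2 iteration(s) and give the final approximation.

Equation: e^(-x) = x
Fixed-point form: x = e^(-x)
x₀ = 0.43

x_1 = g(0.430000) = 0.650509
x_2 = g(0.650509) = 0.521780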